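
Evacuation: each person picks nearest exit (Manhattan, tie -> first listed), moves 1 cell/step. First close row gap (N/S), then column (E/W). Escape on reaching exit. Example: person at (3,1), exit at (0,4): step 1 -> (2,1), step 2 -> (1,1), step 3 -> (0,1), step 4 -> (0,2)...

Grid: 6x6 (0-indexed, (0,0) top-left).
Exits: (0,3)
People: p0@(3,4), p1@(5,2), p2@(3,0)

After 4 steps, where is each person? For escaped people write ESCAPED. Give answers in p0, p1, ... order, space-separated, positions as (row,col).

Step 1: p0:(3,4)->(2,4) | p1:(5,2)->(4,2) | p2:(3,0)->(2,0)
Step 2: p0:(2,4)->(1,4) | p1:(4,2)->(3,2) | p2:(2,0)->(1,0)
Step 3: p0:(1,4)->(0,4) | p1:(3,2)->(2,2) | p2:(1,0)->(0,0)
Step 4: p0:(0,4)->(0,3)->EXIT | p1:(2,2)->(1,2) | p2:(0,0)->(0,1)

ESCAPED (1,2) (0,1)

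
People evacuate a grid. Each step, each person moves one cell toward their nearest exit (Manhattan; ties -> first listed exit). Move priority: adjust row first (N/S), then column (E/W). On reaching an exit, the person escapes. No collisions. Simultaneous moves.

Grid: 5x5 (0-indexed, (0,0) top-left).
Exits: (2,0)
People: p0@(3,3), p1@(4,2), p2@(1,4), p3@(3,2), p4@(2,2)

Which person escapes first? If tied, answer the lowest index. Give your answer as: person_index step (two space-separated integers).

Answer: 4 2

Derivation:
Step 1: p0:(3,3)->(2,3) | p1:(4,2)->(3,2) | p2:(1,4)->(2,4) | p3:(3,2)->(2,2) | p4:(2,2)->(2,1)
Step 2: p0:(2,3)->(2,2) | p1:(3,2)->(2,2) | p2:(2,4)->(2,3) | p3:(2,2)->(2,1) | p4:(2,1)->(2,0)->EXIT
Step 3: p0:(2,2)->(2,1) | p1:(2,2)->(2,1) | p2:(2,3)->(2,2) | p3:(2,1)->(2,0)->EXIT | p4:escaped
Step 4: p0:(2,1)->(2,0)->EXIT | p1:(2,1)->(2,0)->EXIT | p2:(2,2)->(2,1) | p3:escaped | p4:escaped
Step 5: p0:escaped | p1:escaped | p2:(2,1)->(2,0)->EXIT | p3:escaped | p4:escaped
Exit steps: [4, 4, 5, 3, 2]
First to escape: p4 at step 2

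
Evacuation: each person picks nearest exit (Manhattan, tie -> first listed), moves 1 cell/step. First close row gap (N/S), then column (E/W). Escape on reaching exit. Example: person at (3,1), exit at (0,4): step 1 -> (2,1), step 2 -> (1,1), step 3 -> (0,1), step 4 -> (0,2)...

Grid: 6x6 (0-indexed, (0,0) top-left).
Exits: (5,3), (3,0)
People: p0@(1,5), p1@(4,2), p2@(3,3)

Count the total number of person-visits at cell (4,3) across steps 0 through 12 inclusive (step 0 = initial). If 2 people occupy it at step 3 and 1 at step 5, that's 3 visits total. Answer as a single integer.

Step 0: p0@(1,5) p1@(4,2) p2@(3,3) -> at (4,3): 0 [-], cum=0
Step 1: p0@(2,5) p1@(5,2) p2@(4,3) -> at (4,3): 1 [p2], cum=1
Step 2: p0@(3,5) p1@ESC p2@ESC -> at (4,3): 0 [-], cum=1
Step 3: p0@(4,5) p1@ESC p2@ESC -> at (4,3): 0 [-], cum=1
Step 4: p0@(5,5) p1@ESC p2@ESC -> at (4,3): 0 [-], cum=1
Step 5: p0@(5,4) p1@ESC p2@ESC -> at (4,3): 0 [-], cum=1
Step 6: p0@ESC p1@ESC p2@ESC -> at (4,3): 0 [-], cum=1
Total visits = 1

Answer: 1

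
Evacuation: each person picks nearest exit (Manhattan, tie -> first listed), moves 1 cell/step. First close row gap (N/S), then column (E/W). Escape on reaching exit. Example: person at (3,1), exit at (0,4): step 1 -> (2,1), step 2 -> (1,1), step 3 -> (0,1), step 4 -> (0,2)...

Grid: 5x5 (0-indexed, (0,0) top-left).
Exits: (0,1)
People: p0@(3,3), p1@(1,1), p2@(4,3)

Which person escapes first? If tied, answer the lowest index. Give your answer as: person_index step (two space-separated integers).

Step 1: p0:(3,3)->(2,3) | p1:(1,1)->(0,1)->EXIT | p2:(4,3)->(3,3)
Step 2: p0:(2,3)->(1,3) | p1:escaped | p2:(3,3)->(2,3)
Step 3: p0:(1,3)->(0,3) | p1:escaped | p2:(2,3)->(1,3)
Step 4: p0:(0,3)->(0,2) | p1:escaped | p2:(1,3)->(0,3)
Step 5: p0:(0,2)->(0,1)->EXIT | p1:escaped | p2:(0,3)->(0,2)
Step 6: p0:escaped | p1:escaped | p2:(0,2)->(0,1)->EXIT
Exit steps: [5, 1, 6]
First to escape: p1 at step 1

Answer: 1 1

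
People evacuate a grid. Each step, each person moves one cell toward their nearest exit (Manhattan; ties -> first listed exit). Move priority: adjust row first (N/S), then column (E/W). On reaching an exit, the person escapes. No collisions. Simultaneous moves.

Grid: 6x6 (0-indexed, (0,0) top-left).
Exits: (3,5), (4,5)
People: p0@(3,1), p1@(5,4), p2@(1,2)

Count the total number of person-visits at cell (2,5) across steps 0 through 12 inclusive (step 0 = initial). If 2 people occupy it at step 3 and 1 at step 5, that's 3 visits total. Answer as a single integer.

Step 0: p0@(3,1) p1@(5,4) p2@(1,2) -> at (2,5): 0 [-], cum=0
Step 1: p0@(3,2) p1@(4,4) p2@(2,2) -> at (2,5): 0 [-], cum=0
Step 2: p0@(3,3) p1@ESC p2@(3,2) -> at (2,5): 0 [-], cum=0
Step 3: p0@(3,4) p1@ESC p2@(3,3) -> at (2,5): 0 [-], cum=0
Step 4: p0@ESC p1@ESC p2@(3,4) -> at (2,5): 0 [-], cum=0
Step 5: p0@ESC p1@ESC p2@ESC -> at (2,5): 0 [-], cum=0
Total visits = 0

Answer: 0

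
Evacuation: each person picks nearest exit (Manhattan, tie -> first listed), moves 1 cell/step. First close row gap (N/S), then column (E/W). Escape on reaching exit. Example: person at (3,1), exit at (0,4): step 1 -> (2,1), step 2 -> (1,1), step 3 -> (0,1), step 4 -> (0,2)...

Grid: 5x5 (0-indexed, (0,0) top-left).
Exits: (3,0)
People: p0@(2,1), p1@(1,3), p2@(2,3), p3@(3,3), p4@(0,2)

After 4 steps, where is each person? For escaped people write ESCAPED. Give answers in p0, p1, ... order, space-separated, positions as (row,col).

Step 1: p0:(2,1)->(3,1) | p1:(1,3)->(2,3) | p2:(2,3)->(3,3) | p3:(3,3)->(3,2) | p4:(0,2)->(1,2)
Step 2: p0:(3,1)->(3,0)->EXIT | p1:(2,3)->(3,3) | p2:(3,3)->(3,2) | p3:(3,2)->(3,1) | p4:(1,2)->(2,2)
Step 3: p0:escaped | p1:(3,3)->(3,2) | p2:(3,2)->(3,1) | p3:(3,1)->(3,0)->EXIT | p4:(2,2)->(3,2)
Step 4: p0:escaped | p1:(3,2)->(3,1) | p2:(3,1)->(3,0)->EXIT | p3:escaped | p4:(3,2)->(3,1)

ESCAPED (3,1) ESCAPED ESCAPED (3,1)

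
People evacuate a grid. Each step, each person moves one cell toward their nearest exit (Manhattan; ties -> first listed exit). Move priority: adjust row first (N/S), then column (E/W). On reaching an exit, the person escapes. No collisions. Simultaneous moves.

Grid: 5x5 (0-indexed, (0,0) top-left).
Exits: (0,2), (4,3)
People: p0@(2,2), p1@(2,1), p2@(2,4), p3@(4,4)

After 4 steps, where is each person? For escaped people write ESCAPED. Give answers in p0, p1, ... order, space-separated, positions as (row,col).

Step 1: p0:(2,2)->(1,2) | p1:(2,1)->(1,1) | p2:(2,4)->(3,4) | p3:(4,4)->(4,3)->EXIT
Step 2: p0:(1,2)->(0,2)->EXIT | p1:(1,1)->(0,1) | p2:(3,4)->(4,4) | p3:escaped
Step 3: p0:escaped | p1:(0,1)->(0,2)->EXIT | p2:(4,4)->(4,3)->EXIT | p3:escaped

ESCAPED ESCAPED ESCAPED ESCAPED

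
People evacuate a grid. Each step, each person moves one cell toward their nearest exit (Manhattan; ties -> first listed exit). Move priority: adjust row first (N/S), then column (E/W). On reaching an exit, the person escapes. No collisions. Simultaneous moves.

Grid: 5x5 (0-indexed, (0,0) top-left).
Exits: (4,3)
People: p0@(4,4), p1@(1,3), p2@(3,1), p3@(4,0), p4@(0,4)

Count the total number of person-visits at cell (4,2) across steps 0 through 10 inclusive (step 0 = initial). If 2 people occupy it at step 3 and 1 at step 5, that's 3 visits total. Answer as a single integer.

Answer: 2

Derivation:
Step 0: p0@(4,4) p1@(1,3) p2@(3,1) p3@(4,0) p4@(0,4) -> at (4,2): 0 [-], cum=0
Step 1: p0@ESC p1@(2,3) p2@(4,1) p3@(4,1) p4@(1,4) -> at (4,2): 0 [-], cum=0
Step 2: p0@ESC p1@(3,3) p2@(4,2) p3@(4,2) p4@(2,4) -> at (4,2): 2 [p2,p3], cum=2
Step 3: p0@ESC p1@ESC p2@ESC p3@ESC p4@(3,4) -> at (4,2): 0 [-], cum=2
Step 4: p0@ESC p1@ESC p2@ESC p3@ESC p4@(4,4) -> at (4,2): 0 [-], cum=2
Step 5: p0@ESC p1@ESC p2@ESC p3@ESC p4@ESC -> at (4,2): 0 [-], cum=2
Total visits = 2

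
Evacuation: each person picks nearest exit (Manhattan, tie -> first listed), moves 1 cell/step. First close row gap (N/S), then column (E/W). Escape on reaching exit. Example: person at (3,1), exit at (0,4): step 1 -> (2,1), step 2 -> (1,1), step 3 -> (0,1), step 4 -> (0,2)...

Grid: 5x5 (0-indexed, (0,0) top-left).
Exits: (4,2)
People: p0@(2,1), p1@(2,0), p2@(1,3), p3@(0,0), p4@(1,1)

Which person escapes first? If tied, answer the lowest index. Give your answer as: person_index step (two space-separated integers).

Answer: 0 3

Derivation:
Step 1: p0:(2,1)->(3,1) | p1:(2,0)->(3,0) | p2:(1,3)->(2,3) | p3:(0,0)->(1,0) | p4:(1,1)->(2,1)
Step 2: p0:(3,1)->(4,1) | p1:(3,0)->(4,0) | p2:(2,3)->(3,3) | p3:(1,0)->(2,0) | p4:(2,1)->(3,1)
Step 3: p0:(4,1)->(4,2)->EXIT | p1:(4,0)->(4,1) | p2:(3,3)->(4,3) | p3:(2,0)->(3,0) | p4:(3,1)->(4,1)
Step 4: p0:escaped | p1:(4,1)->(4,2)->EXIT | p2:(4,3)->(4,2)->EXIT | p3:(3,0)->(4,0) | p4:(4,1)->(4,2)->EXIT
Step 5: p0:escaped | p1:escaped | p2:escaped | p3:(4,0)->(4,1) | p4:escaped
Step 6: p0:escaped | p1:escaped | p2:escaped | p3:(4,1)->(4,2)->EXIT | p4:escaped
Exit steps: [3, 4, 4, 6, 4]
First to escape: p0 at step 3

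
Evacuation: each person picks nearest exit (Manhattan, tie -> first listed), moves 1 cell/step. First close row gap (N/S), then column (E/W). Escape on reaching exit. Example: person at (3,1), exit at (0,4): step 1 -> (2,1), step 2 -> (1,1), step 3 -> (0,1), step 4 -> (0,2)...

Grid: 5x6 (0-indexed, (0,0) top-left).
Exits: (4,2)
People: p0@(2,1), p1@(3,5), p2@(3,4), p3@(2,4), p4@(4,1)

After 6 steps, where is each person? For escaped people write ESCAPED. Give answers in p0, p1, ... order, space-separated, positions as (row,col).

Step 1: p0:(2,1)->(3,1) | p1:(3,5)->(4,5) | p2:(3,4)->(4,4) | p3:(2,4)->(3,4) | p4:(4,1)->(4,2)->EXIT
Step 2: p0:(3,1)->(4,1) | p1:(4,5)->(4,4) | p2:(4,4)->(4,3) | p3:(3,4)->(4,4) | p4:escaped
Step 3: p0:(4,1)->(4,2)->EXIT | p1:(4,4)->(4,3) | p2:(4,3)->(4,2)->EXIT | p3:(4,4)->(4,3) | p4:escaped
Step 4: p0:escaped | p1:(4,3)->(4,2)->EXIT | p2:escaped | p3:(4,3)->(4,2)->EXIT | p4:escaped

ESCAPED ESCAPED ESCAPED ESCAPED ESCAPED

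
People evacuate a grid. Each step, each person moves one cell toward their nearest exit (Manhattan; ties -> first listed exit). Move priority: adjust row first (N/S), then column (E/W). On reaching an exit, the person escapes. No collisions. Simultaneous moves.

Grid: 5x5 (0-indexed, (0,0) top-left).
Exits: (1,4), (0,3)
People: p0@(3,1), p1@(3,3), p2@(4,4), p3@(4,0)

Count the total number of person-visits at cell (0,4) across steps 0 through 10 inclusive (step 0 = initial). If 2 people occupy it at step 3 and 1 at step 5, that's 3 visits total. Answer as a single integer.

Answer: 0

Derivation:
Step 0: p0@(3,1) p1@(3,3) p2@(4,4) p3@(4,0) -> at (0,4): 0 [-], cum=0
Step 1: p0@(2,1) p1@(2,3) p2@(3,4) p3@(3,0) -> at (0,4): 0 [-], cum=0
Step 2: p0@(1,1) p1@(1,3) p2@(2,4) p3@(2,0) -> at (0,4): 0 [-], cum=0
Step 3: p0@(1,2) p1@ESC p2@ESC p3@(1,0) -> at (0,4): 0 [-], cum=0
Step 4: p0@(1,3) p1@ESC p2@ESC p3@(1,1) -> at (0,4): 0 [-], cum=0
Step 5: p0@ESC p1@ESC p2@ESC p3@(1,2) -> at (0,4): 0 [-], cum=0
Step 6: p0@ESC p1@ESC p2@ESC p3@(1,3) -> at (0,4): 0 [-], cum=0
Step 7: p0@ESC p1@ESC p2@ESC p3@ESC -> at (0,4): 0 [-], cum=0
Total visits = 0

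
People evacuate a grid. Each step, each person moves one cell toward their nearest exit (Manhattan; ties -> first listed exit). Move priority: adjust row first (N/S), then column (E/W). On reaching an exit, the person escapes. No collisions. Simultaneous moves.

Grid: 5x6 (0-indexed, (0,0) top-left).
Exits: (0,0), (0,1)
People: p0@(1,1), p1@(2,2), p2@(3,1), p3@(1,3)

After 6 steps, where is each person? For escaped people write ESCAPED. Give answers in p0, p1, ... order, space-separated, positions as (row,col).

Step 1: p0:(1,1)->(0,1)->EXIT | p1:(2,2)->(1,2) | p2:(3,1)->(2,1) | p3:(1,3)->(0,3)
Step 2: p0:escaped | p1:(1,2)->(0,2) | p2:(2,1)->(1,1) | p3:(0,3)->(0,2)
Step 3: p0:escaped | p1:(0,2)->(0,1)->EXIT | p2:(1,1)->(0,1)->EXIT | p3:(0,2)->(0,1)->EXIT

ESCAPED ESCAPED ESCAPED ESCAPED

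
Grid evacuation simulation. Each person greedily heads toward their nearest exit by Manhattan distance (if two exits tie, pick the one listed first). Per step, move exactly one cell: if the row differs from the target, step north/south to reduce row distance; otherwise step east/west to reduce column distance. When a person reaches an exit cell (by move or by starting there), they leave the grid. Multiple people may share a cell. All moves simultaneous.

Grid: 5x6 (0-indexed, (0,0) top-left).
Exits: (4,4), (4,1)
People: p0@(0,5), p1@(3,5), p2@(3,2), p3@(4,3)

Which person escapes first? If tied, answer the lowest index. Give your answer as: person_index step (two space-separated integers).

Step 1: p0:(0,5)->(1,5) | p1:(3,5)->(4,5) | p2:(3,2)->(4,2) | p3:(4,3)->(4,4)->EXIT
Step 2: p0:(1,5)->(2,5) | p1:(4,5)->(4,4)->EXIT | p2:(4,2)->(4,1)->EXIT | p3:escaped
Step 3: p0:(2,5)->(3,5) | p1:escaped | p2:escaped | p3:escaped
Step 4: p0:(3,5)->(4,5) | p1:escaped | p2:escaped | p3:escaped
Step 5: p0:(4,5)->(4,4)->EXIT | p1:escaped | p2:escaped | p3:escaped
Exit steps: [5, 2, 2, 1]
First to escape: p3 at step 1

Answer: 3 1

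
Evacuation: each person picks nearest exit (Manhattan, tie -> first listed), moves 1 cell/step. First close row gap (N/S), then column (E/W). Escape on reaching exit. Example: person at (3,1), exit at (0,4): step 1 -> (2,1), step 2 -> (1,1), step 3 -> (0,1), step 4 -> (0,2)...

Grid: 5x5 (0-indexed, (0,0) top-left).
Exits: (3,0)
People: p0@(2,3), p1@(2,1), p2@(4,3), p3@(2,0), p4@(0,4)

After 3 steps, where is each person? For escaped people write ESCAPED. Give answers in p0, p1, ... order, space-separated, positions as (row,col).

Step 1: p0:(2,3)->(3,3) | p1:(2,1)->(3,1) | p2:(4,3)->(3,3) | p3:(2,0)->(3,0)->EXIT | p4:(0,4)->(1,4)
Step 2: p0:(3,3)->(3,2) | p1:(3,1)->(3,0)->EXIT | p2:(3,3)->(3,2) | p3:escaped | p4:(1,4)->(2,4)
Step 3: p0:(3,2)->(3,1) | p1:escaped | p2:(3,2)->(3,1) | p3:escaped | p4:(2,4)->(3,4)

(3,1) ESCAPED (3,1) ESCAPED (3,4)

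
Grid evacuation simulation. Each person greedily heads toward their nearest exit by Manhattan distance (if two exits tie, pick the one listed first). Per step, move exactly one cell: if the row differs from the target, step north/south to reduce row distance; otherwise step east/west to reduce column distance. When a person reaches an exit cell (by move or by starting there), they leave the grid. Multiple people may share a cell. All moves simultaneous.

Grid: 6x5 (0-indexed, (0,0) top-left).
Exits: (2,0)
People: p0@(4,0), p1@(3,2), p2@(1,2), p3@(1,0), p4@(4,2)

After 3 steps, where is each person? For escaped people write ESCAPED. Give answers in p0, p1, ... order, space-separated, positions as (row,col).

Step 1: p0:(4,0)->(3,0) | p1:(3,2)->(2,2) | p2:(1,2)->(2,2) | p3:(1,0)->(2,0)->EXIT | p4:(4,2)->(3,2)
Step 2: p0:(3,0)->(2,0)->EXIT | p1:(2,2)->(2,1) | p2:(2,2)->(2,1) | p3:escaped | p4:(3,2)->(2,2)
Step 3: p0:escaped | p1:(2,1)->(2,0)->EXIT | p2:(2,1)->(2,0)->EXIT | p3:escaped | p4:(2,2)->(2,1)

ESCAPED ESCAPED ESCAPED ESCAPED (2,1)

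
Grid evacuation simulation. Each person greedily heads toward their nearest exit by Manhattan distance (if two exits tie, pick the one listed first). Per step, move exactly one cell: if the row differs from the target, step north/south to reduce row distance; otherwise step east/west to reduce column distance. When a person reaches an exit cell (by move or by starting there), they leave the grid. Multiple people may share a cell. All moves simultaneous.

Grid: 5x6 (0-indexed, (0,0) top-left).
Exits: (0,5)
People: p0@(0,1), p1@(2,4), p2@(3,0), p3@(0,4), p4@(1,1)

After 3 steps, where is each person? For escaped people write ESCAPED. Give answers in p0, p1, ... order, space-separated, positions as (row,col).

Step 1: p0:(0,1)->(0,2) | p1:(2,4)->(1,4) | p2:(3,0)->(2,0) | p3:(0,4)->(0,5)->EXIT | p4:(1,1)->(0,1)
Step 2: p0:(0,2)->(0,3) | p1:(1,4)->(0,4) | p2:(2,0)->(1,0) | p3:escaped | p4:(0,1)->(0,2)
Step 3: p0:(0,3)->(0,4) | p1:(0,4)->(0,5)->EXIT | p2:(1,0)->(0,0) | p3:escaped | p4:(0,2)->(0,3)

(0,4) ESCAPED (0,0) ESCAPED (0,3)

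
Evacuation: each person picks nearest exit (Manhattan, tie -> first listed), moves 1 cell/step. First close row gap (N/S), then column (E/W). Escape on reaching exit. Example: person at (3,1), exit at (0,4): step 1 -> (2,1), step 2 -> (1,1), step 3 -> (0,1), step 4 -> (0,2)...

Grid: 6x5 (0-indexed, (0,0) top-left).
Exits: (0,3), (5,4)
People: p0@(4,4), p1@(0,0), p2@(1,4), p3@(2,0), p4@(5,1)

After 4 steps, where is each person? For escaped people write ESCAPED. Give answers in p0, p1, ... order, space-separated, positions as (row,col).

Step 1: p0:(4,4)->(5,4)->EXIT | p1:(0,0)->(0,1) | p2:(1,4)->(0,4) | p3:(2,0)->(1,0) | p4:(5,1)->(5,2)
Step 2: p0:escaped | p1:(0,1)->(0,2) | p2:(0,4)->(0,3)->EXIT | p3:(1,0)->(0,0) | p4:(5,2)->(5,3)
Step 3: p0:escaped | p1:(0,2)->(0,3)->EXIT | p2:escaped | p3:(0,0)->(0,1) | p4:(5,3)->(5,4)->EXIT
Step 4: p0:escaped | p1:escaped | p2:escaped | p3:(0,1)->(0,2) | p4:escaped

ESCAPED ESCAPED ESCAPED (0,2) ESCAPED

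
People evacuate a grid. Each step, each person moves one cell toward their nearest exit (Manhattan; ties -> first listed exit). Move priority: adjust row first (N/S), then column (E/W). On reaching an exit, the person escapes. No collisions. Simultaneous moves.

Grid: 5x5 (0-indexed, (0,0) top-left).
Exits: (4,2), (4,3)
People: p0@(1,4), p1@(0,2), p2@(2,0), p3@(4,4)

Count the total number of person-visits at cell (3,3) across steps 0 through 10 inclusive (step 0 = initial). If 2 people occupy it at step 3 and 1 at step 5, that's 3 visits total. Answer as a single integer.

Answer: 0

Derivation:
Step 0: p0@(1,4) p1@(0,2) p2@(2,0) p3@(4,4) -> at (3,3): 0 [-], cum=0
Step 1: p0@(2,4) p1@(1,2) p2@(3,0) p3@ESC -> at (3,3): 0 [-], cum=0
Step 2: p0@(3,4) p1@(2,2) p2@(4,0) p3@ESC -> at (3,3): 0 [-], cum=0
Step 3: p0@(4,4) p1@(3,2) p2@(4,1) p3@ESC -> at (3,3): 0 [-], cum=0
Step 4: p0@ESC p1@ESC p2@ESC p3@ESC -> at (3,3): 0 [-], cum=0
Total visits = 0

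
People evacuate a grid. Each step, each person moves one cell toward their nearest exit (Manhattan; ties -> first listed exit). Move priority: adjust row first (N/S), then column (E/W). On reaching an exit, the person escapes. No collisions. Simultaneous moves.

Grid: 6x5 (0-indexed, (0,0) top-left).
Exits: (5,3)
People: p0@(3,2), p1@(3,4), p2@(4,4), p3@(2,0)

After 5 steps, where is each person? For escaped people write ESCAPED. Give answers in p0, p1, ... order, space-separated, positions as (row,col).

Step 1: p0:(3,2)->(4,2) | p1:(3,4)->(4,4) | p2:(4,4)->(5,4) | p3:(2,0)->(3,0)
Step 2: p0:(4,2)->(5,2) | p1:(4,4)->(5,4) | p2:(5,4)->(5,3)->EXIT | p3:(3,0)->(4,0)
Step 3: p0:(5,2)->(5,3)->EXIT | p1:(5,4)->(5,3)->EXIT | p2:escaped | p3:(4,0)->(5,0)
Step 4: p0:escaped | p1:escaped | p2:escaped | p3:(5,0)->(5,1)
Step 5: p0:escaped | p1:escaped | p2:escaped | p3:(5,1)->(5,2)

ESCAPED ESCAPED ESCAPED (5,2)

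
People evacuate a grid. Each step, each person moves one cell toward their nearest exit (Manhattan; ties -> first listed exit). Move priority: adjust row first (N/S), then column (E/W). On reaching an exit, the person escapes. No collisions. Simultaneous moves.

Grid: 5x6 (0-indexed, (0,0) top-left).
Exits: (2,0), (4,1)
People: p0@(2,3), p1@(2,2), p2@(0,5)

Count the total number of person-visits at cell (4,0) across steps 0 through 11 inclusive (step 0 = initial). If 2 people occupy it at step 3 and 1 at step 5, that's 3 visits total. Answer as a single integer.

Step 0: p0@(2,3) p1@(2,2) p2@(0,5) -> at (4,0): 0 [-], cum=0
Step 1: p0@(2,2) p1@(2,1) p2@(1,5) -> at (4,0): 0 [-], cum=0
Step 2: p0@(2,1) p1@ESC p2@(2,5) -> at (4,0): 0 [-], cum=0
Step 3: p0@ESC p1@ESC p2@(2,4) -> at (4,0): 0 [-], cum=0
Step 4: p0@ESC p1@ESC p2@(2,3) -> at (4,0): 0 [-], cum=0
Step 5: p0@ESC p1@ESC p2@(2,2) -> at (4,0): 0 [-], cum=0
Step 6: p0@ESC p1@ESC p2@(2,1) -> at (4,0): 0 [-], cum=0
Step 7: p0@ESC p1@ESC p2@ESC -> at (4,0): 0 [-], cum=0
Total visits = 0

Answer: 0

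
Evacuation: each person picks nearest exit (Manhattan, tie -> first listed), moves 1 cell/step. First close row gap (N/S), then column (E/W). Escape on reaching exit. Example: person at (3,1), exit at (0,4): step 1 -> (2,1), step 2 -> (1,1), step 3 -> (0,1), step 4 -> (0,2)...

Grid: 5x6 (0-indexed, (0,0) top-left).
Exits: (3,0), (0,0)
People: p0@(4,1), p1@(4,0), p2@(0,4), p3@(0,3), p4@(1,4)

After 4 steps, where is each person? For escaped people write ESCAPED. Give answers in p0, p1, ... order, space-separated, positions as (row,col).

Step 1: p0:(4,1)->(3,1) | p1:(4,0)->(3,0)->EXIT | p2:(0,4)->(0,3) | p3:(0,3)->(0,2) | p4:(1,4)->(0,4)
Step 2: p0:(3,1)->(3,0)->EXIT | p1:escaped | p2:(0,3)->(0,2) | p3:(0,2)->(0,1) | p4:(0,4)->(0,3)
Step 3: p0:escaped | p1:escaped | p2:(0,2)->(0,1) | p3:(0,1)->(0,0)->EXIT | p4:(0,3)->(0,2)
Step 4: p0:escaped | p1:escaped | p2:(0,1)->(0,0)->EXIT | p3:escaped | p4:(0,2)->(0,1)

ESCAPED ESCAPED ESCAPED ESCAPED (0,1)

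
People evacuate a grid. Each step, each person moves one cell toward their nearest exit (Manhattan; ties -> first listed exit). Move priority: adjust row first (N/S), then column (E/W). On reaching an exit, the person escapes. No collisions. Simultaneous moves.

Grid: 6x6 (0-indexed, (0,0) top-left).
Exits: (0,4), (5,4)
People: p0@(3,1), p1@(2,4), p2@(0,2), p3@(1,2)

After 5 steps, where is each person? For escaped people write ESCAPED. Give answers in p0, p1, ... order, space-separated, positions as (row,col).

Step 1: p0:(3,1)->(4,1) | p1:(2,4)->(1,4) | p2:(0,2)->(0,3) | p3:(1,2)->(0,2)
Step 2: p0:(4,1)->(5,1) | p1:(1,4)->(0,4)->EXIT | p2:(0,3)->(0,4)->EXIT | p3:(0,2)->(0,3)
Step 3: p0:(5,1)->(5,2) | p1:escaped | p2:escaped | p3:(0,3)->(0,4)->EXIT
Step 4: p0:(5,2)->(5,3) | p1:escaped | p2:escaped | p3:escaped
Step 5: p0:(5,3)->(5,4)->EXIT | p1:escaped | p2:escaped | p3:escaped

ESCAPED ESCAPED ESCAPED ESCAPED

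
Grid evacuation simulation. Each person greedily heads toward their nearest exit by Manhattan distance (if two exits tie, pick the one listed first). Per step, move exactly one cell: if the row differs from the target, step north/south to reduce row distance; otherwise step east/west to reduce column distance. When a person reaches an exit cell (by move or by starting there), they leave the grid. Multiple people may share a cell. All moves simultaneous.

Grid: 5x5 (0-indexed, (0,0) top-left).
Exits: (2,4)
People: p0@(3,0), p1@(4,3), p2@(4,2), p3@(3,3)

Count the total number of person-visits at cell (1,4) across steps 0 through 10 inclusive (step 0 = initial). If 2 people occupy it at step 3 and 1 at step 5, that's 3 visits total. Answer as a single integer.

Answer: 0

Derivation:
Step 0: p0@(3,0) p1@(4,3) p2@(4,2) p3@(3,3) -> at (1,4): 0 [-], cum=0
Step 1: p0@(2,0) p1@(3,3) p2@(3,2) p3@(2,3) -> at (1,4): 0 [-], cum=0
Step 2: p0@(2,1) p1@(2,3) p2@(2,2) p3@ESC -> at (1,4): 0 [-], cum=0
Step 3: p0@(2,2) p1@ESC p2@(2,3) p3@ESC -> at (1,4): 0 [-], cum=0
Step 4: p0@(2,3) p1@ESC p2@ESC p3@ESC -> at (1,4): 0 [-], cum=0
Step 5: p0@ESC p1@ESC p2@ESC p3@ESC -> at (1,4): 0 [-], cum=0
Total visits = 0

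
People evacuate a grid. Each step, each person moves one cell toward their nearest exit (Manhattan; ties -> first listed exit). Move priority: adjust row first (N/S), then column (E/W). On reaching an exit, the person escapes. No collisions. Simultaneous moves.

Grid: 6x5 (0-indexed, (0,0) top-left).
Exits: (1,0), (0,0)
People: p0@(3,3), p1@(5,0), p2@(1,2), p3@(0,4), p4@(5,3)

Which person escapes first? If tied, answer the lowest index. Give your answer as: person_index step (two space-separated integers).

Answer: 2 2

Derivation:
Step 1: p0:(3,3)->(2,3) | p1:(5,0)->(4,0) | p2:(1,2)->(1,1) | p3:(0,4)->(0,3) | p4:(5,3)->(4,3)
Step 2: p0:(2,3)->(1,3) | p1:(4,0)->(3,0) | p2:(1,1)->(1,0)->EXIT | p3:(0,3)->(0,2) | p4:(4,3)->(3,3)
Step 3: p0:(1,3)->(1,2) | p1:(3,0)->(2,0) | p2:escaped | p3:(0,2)->(0,1) | p4:(3,3)->(2,3)
Step 4: p0:(1,2)->(1,1) | p1:(2,0)->(1,0)->EXIT | p2:escaped | p3:(0,1)->(0,0)->EXIT | p4:(2,3)->(1,3)
Step 5: p0:(1,1)->(1,0)->EXIT | p1:escaped | p2:escaped | p3:escaped | p4:(1,3)->(1,2)
Step 6: p0:escaped | p1:escaped | p2:escaped | p3:escaped | p4:(1,2)->(1,1)
Step 7: p0:escaped | p1:escaped | p2:escaped | p3:escaped | p4:(1,1)->(1,0)->EXIT
Exit steps: [5, 4, 2, 4, 7]
First to escape: p2 at step 2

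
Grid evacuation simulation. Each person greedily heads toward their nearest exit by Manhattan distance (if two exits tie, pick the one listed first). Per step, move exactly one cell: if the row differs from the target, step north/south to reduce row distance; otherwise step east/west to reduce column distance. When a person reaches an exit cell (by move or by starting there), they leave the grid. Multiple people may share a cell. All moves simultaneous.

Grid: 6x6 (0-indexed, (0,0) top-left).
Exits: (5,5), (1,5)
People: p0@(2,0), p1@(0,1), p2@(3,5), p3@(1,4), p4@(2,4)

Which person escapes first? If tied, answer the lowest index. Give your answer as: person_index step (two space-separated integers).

Step 1: p0:(2,0)->(1,0) | p1:(0,1)->(1,1) | p2:(3,5)->(4,5) | p3:(1,4)->(1,5)->EXIT | p4:(2,4)->(1,4)
Step 2: p0:(1,0)->(1,1) | p1:(1,1)->(1,2) | p2:(4,5)->(5,5)->EXIT | p3:escaped | p4:(1,4)->(1,5)->EXIT
Step 3: p0:(1,1)->(1,2) | p1:(1,2)->(1,3) | p2:escaped | p3:escaped | p4:escaped
Step 4: p0:(1,2)->(1,3) | p1:(1,3)->(1,4) | p2:escaped | p3:escaped | p4:escaped
Step 5: p0:(1,3)->(1,4) | p1:(1,4)->(1,5)->EXIT | p2:escaped | p3:escaped | p4:escaped
Step 6: p0:(1,4)->(1,5)->EXIT | p1:escaped | p2:escaped | p3:escaped | p4:escaped
Exit steps: [6, 5, 2, 1, 2]
First to escape: p3 at step 1

Answer: 3 1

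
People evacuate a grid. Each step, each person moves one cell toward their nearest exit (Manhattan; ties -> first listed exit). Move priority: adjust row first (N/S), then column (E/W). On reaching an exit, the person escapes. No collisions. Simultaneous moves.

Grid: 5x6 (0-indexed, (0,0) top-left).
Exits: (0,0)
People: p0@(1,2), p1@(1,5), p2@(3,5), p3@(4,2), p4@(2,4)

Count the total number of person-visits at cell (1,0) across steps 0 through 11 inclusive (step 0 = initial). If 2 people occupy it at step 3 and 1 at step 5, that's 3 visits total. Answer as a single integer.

Step 0: p0@(1,2) p1@(1,5) p2@(3,5) p3@(4,2) p4@(2,4) -> at (1,0): 0 [-], cum=0
Step 1: p0@(0,2) p1@(0,5) p2@(2,5) p3@(3,2) p4@(1,4) -> at (1,0): 0 [-], cum=0
Step 2: p0@(0,1) p1@(0,4) p2@(1,5) p3@(2,2) p4@(0,4) -> at (1,0): 0 [-], cum=0
Step 3: p0@ESC p1@(0,3) p2@(0,5) p3@(1,2) p4@(0,3) -> at (1,0): 0 [-], cum=0
Step 4: p0@ESC p1@(0,2) p2@(0,4) p3@(0,2) p4@(0,2) -> at (1,0): 0 [-], cum=0
Step 5: p0@ESC p1@(0,1) p2@(0,3) p3@(0,1) p4@(0,1) -> at (1,0): 0 [-], cum=0
Step 6: p0@ESC p1@ESC p2@(0,2) p3@ESC p4@ESC -> at (1,0): 0 [-], cum=0
Step 7: p0@ESC p1@ESC p2@(0,1) p3@ESC p4@ESC -> at (1,0): 0 [-], cum=0
Step 8: p0@ESC p1@ESC p2@ESC p3@ESC p4@ESC -> at (1,0): 0 [-], cum=0
Total visits = 0

Answer: 0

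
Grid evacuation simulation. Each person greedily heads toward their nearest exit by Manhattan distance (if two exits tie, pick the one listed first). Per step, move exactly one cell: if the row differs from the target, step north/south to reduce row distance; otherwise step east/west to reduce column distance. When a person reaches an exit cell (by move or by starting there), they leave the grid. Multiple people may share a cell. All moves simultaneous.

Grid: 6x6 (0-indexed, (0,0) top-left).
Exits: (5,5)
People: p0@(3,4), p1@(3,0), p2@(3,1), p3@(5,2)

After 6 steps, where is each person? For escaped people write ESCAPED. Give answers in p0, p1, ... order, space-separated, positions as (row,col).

Step 1: p0:(3,4)->(4,4) | p1:(3,0)->(4,0) | p2:(3,1)->(4,1) | p3:(5,2)->(5,3)
Step 2: p0:(4,4)->(5,4) | p1:(4,0)->(5,0) | p2:(4,1)->(5,1) | p3:(5,3)->(5,4)
Step 3: p0:(5,4)->(5,5)->EXIT | p1:(5,0)->(5,1) | p2:(5,1)->(5,2) | p3:(5,4)->(5,5)->EXIT
Step 4: p0:escaped | p1:(5,1)->(5,2) | p2:(5,2)->(5,3) | p3:escaped
Step 5: p0:escaped | p1:(5,2)->(5,3) | p2:(5,3)->(5,4) | p3:escaped
Step 6: p0:escaped | p1:(5,3)->(5,4) | p2:(5,4)->(5,5)->EXIT | p3:escaped

ESCAPED (5,4) ESCAPED ESCAPED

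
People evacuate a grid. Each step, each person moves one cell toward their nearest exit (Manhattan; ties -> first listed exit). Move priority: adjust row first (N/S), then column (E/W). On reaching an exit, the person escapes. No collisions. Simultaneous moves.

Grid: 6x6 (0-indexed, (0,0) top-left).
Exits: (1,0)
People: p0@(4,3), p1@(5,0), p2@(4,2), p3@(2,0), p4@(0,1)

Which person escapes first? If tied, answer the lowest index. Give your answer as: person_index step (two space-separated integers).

Answer: 3 1

Derivation:
Step 1: p0:(4,3)->(3,3) | p1:(5,0)->(4,0) | p2:(4,2)->(3,2) | p3:(2,0)->(1,0)->EXIT | p4:(0,1)->(1,1)
Step 2: p0:(3,3)->(2,3) | p1:(4,0)->(3,0) | p2:(3,2)->(2,2) | p3:escaped | p4:(1,1)->(1,0)->EXIT
Step 3: p0:(2,3)->(1,3) | p1:(3,0)->(2,0) | p2:(2,2)->(1,2) | p3:escaped | p4:escaped
Step 4: p0:(1,3)->(1,2) | p1:(2,0)->(1,0)->EXIT | p2:(1,2)->(1,1) | p3:escaped | p4:escaped
Step 5: p0:(1,2)->(1,1) | p1:escaped | p2:(1,1)->(1,0)->EXIT | p3:escaped | p4:escaped
Step 6: p0:(1,1)->(1,0)->EXIT | p1:escaped | p2:escaped | p3:escaped | p4:escaped
Exit steps: [6, 4, 5, 1, 2]
First to escape: p3 at step 1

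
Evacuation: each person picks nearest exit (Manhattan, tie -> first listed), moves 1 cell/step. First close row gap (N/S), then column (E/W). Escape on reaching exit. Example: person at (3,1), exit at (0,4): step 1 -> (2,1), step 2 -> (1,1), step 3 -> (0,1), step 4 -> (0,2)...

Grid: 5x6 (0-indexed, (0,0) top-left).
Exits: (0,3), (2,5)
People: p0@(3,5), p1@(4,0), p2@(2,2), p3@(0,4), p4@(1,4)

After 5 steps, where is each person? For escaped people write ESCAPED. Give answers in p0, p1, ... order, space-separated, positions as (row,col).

Step 1: p0:(3,5)->(2,5)->EXIT | p1:(4,0)->(3,0) | p2:(2,2)->(1,2) | p3:(0,4)->(0,3)->EXIT | p4:(1,4)->(0,4)
Step 2: p0:escaped | p1:(3,0)->(2,0) | p2:(1,2)->(0,2) | p3:escaped | p4:(0,4)->(0,3)->EXIT
Step 3: p0:escaped | p1:(2,0)->(1,0) | p2:(0,2)->(0,3)->EXIT | p3:escaped | p4:escaped
Step 4: p0:escaped | p1:(1,0)->(0,0) | p2:escaped | p3:escaped | p4:escaped
Step 5: p0:escaped | p1:(0,0)->(0,1) | p2:escaped | p3:escaped | p4:escaped

ESCAPED (0,1) ESCAPED ESCAPED ESCAPED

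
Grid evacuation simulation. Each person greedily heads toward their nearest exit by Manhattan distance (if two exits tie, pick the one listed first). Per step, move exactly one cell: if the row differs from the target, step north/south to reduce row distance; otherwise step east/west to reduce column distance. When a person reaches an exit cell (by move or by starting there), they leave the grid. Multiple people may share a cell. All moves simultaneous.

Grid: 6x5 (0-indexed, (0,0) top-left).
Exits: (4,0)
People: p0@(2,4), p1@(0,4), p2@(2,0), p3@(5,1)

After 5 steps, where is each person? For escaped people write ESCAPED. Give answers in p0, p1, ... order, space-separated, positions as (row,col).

Step 1: p0:(2,4)->(3,4) | p1:(0,4)->(1,4) | p2:(2,0)->(3,0) | p3:(5,1)->(4,1)
Step 2: p0:(3,4)->(4,4) | p1:(1,4)->(2,4) | p2:(3,0)->(4,0)->EXIT | p3:(4,1)->(4,0)->EXIT
Step 3: p0:(4,4)->(4,3) | p1:(2,4)->(3,4) | p2:escaped | p3:escaped
Step 4: p0:(4,3)->(4,2) | p1:(3,4)->(4,4) | p2:escaped | p3:escaped
Step 5: p0:(4,2)->(4,1) | p1:(4,4)->(4,3) | p2:escaped | p3:escaped

(4,1) (4,3) ESCAPED ESCAPED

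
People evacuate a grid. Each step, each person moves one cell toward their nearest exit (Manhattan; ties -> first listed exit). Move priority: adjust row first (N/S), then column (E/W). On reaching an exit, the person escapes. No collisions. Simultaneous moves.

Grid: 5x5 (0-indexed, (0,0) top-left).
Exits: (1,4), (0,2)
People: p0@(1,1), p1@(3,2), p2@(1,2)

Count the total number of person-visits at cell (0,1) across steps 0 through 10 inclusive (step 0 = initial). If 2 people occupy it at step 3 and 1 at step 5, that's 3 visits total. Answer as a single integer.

Step 0: p0@(1,1) p1@(3,2) p2@(1,2) -> at (0,1): 0 [-], cum=0
Step 1: p0@(0,1) p1@(2,2) p2@ESC -> at (0,1): 1 [p0], cum=1
Step 2: p0@ESC p1@(1,2) p2@ESC -> at (0,1): 0 [-], cum=1
Step 3: p0@ESC p1@ESC p2@ESC -> at (0,1): 0 [-], cum=1
Total visits = 1

Answer: 1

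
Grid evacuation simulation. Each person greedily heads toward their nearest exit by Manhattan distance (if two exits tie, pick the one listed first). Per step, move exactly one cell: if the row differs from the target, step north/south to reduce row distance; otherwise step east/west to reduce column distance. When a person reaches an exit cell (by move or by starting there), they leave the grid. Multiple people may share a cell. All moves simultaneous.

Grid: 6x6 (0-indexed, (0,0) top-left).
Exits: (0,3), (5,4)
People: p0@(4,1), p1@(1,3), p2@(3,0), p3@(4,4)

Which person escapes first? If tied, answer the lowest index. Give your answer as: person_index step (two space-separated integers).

Answer: 1 1

Derivation:
Step 1: p0:(4,1)->(5,1) | p1:(1,3)->(0,3)->EXIT | p2:(3,0)->(2,0) | p3:(4,4)->(5,4)->EXIT
Step 2: p0:(5,1)->(5,2) | p1:escaped | p2:(2,0)->(1,0) | p3:escaped
Step 3: p0:(5,2)->(5,3) | p1:escaped | p2:(1,0)->(0,0) | p3:escaped
Step 4: p0:(5,3)->(5,4)->EXIT | p1:escaped | p2:(0,0)->(0,1) | p3:escaped
Step 5: p0:escaped | p1:escaped | p2:(0,1)->(0,2) | p3:escaped
Step 6: p0:escaped | p1:escaped | p2:(0,2)->(0,3)->EXIT | p3:escaped
Exit steps: [4, 1, 6, 1]
First to escape: p1 at step 1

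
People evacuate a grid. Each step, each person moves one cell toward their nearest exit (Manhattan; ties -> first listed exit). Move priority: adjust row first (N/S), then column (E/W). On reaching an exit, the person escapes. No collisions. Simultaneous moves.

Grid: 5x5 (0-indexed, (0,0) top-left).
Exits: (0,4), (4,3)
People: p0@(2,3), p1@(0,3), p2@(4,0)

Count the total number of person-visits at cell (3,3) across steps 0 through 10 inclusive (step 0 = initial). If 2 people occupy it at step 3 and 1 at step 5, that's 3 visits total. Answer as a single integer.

Step 0: p0@(2,3) p1@(0,3) p2@(4,0) -> at (3,3): 0 [-], cum=0
Step 1: p0@(3,3) p1@ESC p2@(4,1) -> at (3,3): 1 [p0], cum=1
Step 2: p0@ESC p1@ESC p2@(4,2) -> at (3,3): 0 [-], cum=1
Step 3: p0@ESC p1@ESC p2@ESC -> at (3,3): 0 [-], cum=1
Total visits = 1

Answer: 1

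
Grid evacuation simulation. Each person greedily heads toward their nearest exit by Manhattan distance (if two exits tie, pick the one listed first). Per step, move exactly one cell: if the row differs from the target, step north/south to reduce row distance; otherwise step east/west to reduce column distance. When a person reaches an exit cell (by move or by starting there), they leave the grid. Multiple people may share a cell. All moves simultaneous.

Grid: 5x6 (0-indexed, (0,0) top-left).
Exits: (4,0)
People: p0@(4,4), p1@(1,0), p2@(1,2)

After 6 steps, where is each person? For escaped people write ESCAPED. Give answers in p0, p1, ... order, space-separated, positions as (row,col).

Step 1: p0:(4,4)->(4,3) | p1:(1,0)->(2,0) | p2:(1,2)->(2,2)
Step 2: p0:(4,3)->(4,2) | p1:(2,0)->(3,0) | p2:(2,2)->(3,2)
Step 3: p0:(4,2)->(4,1) | p1:(3,0)->(4,0)->EXIT | p2:(3,2)->(4,2)
Step 4: p0:(4,1)->(4,0)->EXIT | p1:escaped | p2:(4,2)->(4,1)
Step 5: p0:escaped | p1:escaped | p2:(4,1)->(4,0)->EXIT

ESCAPED ESCAPED ESCAPED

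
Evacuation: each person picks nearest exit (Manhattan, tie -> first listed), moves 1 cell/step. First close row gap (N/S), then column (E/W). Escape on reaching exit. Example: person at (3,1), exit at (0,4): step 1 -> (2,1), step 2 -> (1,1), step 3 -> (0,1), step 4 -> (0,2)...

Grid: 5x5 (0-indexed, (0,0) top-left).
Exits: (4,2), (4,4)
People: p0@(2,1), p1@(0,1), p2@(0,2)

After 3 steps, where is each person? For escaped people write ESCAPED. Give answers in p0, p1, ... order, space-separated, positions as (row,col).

Step 1: p0:(2,1)->(3,1) | p1:(0,1)->(1,1) | p2:(0,2)->(1,2)
Step 2: p0:(3,1)->(4,1) | p1:(1,1)->(2,1) | p2:(1,2)->(2,2)
Step 3: p0:(4,1)->(4,2)->EXIT | p1:(2,1)->(3,1) | p2:(2,2)->(3,2)

ESCAPED (3,1) (3,2)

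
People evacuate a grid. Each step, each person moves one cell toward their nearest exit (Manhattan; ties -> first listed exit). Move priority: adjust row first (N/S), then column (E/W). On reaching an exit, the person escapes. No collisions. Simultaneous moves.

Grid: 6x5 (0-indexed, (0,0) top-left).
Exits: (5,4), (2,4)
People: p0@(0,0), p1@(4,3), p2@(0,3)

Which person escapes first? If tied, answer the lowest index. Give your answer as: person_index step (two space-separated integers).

Answer: 1 2

Derivation:
Step 1: p0:(0,0)->(1,0) | p1:(4,3)->(5,3) | p2:(0,3)->(1,3)
Step 2: p0:(1,0)->(2,0) | p1:(5,3)->(5,4)->EXIT | p2:(1,3)->(2,3)
Step 3: p0:(2,0)->(2,1) | p1:escaped | p2:(2,3)->(2,4)->EXIT
Step 4: p0:(2,1)->(2,2) | p1:escaped | p2:escaped
Step 5: p0:(2,2)->(2,3) | p1:escaped | p2:escaped
Step 6: p0:(2,3)->(2,4)->EXIT | p1:escaped | p2:escaped
Exit steps: [6, 2, 3]
First to escape: p1 at step 2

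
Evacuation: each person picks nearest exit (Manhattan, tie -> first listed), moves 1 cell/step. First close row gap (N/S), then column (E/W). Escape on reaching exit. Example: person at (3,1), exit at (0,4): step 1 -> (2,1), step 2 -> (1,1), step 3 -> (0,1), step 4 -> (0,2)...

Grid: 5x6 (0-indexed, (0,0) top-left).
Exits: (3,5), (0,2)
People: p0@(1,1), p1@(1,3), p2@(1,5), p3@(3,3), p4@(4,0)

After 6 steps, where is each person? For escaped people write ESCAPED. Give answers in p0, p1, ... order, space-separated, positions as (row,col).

Step 1: p0:(1,1)->(0,1) | p1:(1,3)->(0,3) | p2:(1,5)->(2,5) | p3:(3,3)->(3,4) | p4:(4,0)->(3,0)
Step 2: p0:(0,1)->(0,2)->EXIT | p1:(0,3)->(0,2)->EXIT | p2:(2,5)->(3,5)->EXIT | p3:(3,4)->(3,5)->EXIT | p4:(3,0)->(3,1)
Step 3: p0:escaped | p1:escaped | p2:escaped | p3:escaped | p4:(3,1)->(3,2)
Step 4: p0:escaped | p1:escaped | p2:escaped | p3:escaped | p4:(3,2)->(3,3)
Step 5: p0:escaped | p1:escaped | p2:escaped | p3:escaped | p4:(3,3)->(3,4)
Step 6: p0:escaped | p1:escaped | p2:escaped | p3:escaped | p4:(3,4)->(3,5)->EXIT

ESCAPED ESCAPED ESCAPED ESCAPED ESCAPED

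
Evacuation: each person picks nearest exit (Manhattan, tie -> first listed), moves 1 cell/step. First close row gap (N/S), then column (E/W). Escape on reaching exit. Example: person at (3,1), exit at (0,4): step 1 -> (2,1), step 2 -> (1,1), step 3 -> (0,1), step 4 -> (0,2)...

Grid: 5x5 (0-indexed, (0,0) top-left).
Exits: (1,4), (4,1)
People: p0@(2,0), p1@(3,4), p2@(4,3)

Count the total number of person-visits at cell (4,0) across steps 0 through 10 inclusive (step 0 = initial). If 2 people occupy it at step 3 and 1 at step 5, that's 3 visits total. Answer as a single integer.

Answer: 1

Derivation:
Step 0: p0@(2,0) p1@(3,4) p2@(4,3) -> at (4,0): 0 [-], cum=0
Step 1: p0@(3,0) p1@(2,4) p2@(4,2) -> at (4,0): 0 [-], cum=0
Step 2: p0@(4,0) p1@ESC p2@ESC -> at (4,0): 1 [p0], cum=1
Step 3: p0@ESC p1@ESC p2@ESC -> at (4,0): 0 [-], cum=1
Total visits = 1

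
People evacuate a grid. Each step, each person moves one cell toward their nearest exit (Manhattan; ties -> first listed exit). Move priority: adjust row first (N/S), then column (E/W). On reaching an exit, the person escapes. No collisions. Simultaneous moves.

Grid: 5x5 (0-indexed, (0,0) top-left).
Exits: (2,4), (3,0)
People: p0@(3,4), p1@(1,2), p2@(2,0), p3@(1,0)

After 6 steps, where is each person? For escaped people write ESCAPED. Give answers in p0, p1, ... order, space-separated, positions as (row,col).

Step 1: p0:(3,4)->(2,4)->EXIT | p1:(1,2)->(2,2) | p2:(2,0)->(3,0)->EXIT | p3:(1,0)->(2,0)
Step 2: p0:escaped | p1:(2,2)->(2,3) | p2:escaped | p3:(2,0)->(3,0)->EXIT
Step 3: p0:escaped | p1:(2,3)->(2,4)->EXIT | p2:escaped | p3:escaped

ESCAPED ESCAPED ESCAPED ESCAPED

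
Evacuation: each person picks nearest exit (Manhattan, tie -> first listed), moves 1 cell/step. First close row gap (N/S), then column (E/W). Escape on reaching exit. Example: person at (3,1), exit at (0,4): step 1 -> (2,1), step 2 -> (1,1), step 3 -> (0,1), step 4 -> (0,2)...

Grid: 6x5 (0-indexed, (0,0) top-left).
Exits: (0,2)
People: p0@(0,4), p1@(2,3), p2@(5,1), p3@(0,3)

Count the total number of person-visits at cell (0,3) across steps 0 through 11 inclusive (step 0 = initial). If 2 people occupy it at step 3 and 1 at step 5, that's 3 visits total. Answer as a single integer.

Answer: 3

Derivation:
Step 0: p0@(0,4) p1@(2,3) p2@(5,1) p3@(0,3) -> at (0,3): 1 [p3], cum=1
Step 1: p0@(0,3) p1@(1,3) p2@(4,1) p3@ESC -> at (0,3): 1 [p0], cum=2
Step 2: p0@ESC p1@(0,3) p2@(3,1) p3@ESC -> at (0,3): 1 [p1], cum=3
Step 3: p0@ESC p1@ESC p2@(2,1) p3@ESC -> at (0,3): 0 [-], cum=3
Step 4: p0@ESC p1@ESC p2@(1,1) p3@ESC -> at (0,3): 0 [-], cum=3
Step 5: p0@ESC p1@ESC p2@(0,1) p3@ESC -> at (0,3): 0 [-], cum=3
Step 6: p0@ESC p1@ESC p2@ESC p3@ESC -> at (0,3): 0 [-], cum=3
Total visits = 3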